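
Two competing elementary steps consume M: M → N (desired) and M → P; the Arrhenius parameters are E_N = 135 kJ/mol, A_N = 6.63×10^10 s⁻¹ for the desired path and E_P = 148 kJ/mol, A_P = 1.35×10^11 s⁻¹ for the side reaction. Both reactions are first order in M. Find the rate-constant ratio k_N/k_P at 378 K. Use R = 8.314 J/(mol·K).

With equal orders, S_{N/P} = k_N/k_P = (A_N/A_P)·exp[(E_P−E_N)/(RT)].
(E_P−E_N)/(RT) = (148−135)×10³/(8.314×378) = 13000/3143 = 4.137.
k_N/k_P = (6.63×10^10/1.35×10^11)·exp(4.137) = 0.4911 × 62.59 = 30.7.

30.7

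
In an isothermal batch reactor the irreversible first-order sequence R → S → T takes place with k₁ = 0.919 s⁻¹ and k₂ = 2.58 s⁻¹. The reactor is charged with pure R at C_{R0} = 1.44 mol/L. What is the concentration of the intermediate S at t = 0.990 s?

0.259 mol/L

The intermediate concentration in a first-order A→B→C sequence is C_S = k₁C_{R0}(e^(−k₁t) − e^(−k₂t))/(k₂−k₁).
e^(−k₁t) = e^(−0.919×0.990) = e^(−0.9098) = 0.4026; e^(−k₂t) = e^(−2.554) = 0.07775.
C_S = 0.919×1.44/(2.58−0.919) × (0.4026−0.07775) = 0.7967×0.3248 = 0.2588 mol/L.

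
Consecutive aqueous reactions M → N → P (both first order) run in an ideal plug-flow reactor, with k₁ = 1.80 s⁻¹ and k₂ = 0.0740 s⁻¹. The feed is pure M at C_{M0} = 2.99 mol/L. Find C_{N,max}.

For a first-order series the maximum intermediate yield is C_{N,max}/C_{M0} = (k₁/k₂)^[k₂/(k₂−k₁)].
= (1.80/0.0740)^(0.0740/(0.0740−1.80)) = (24.32)^(-0.04287) = 0.8721.
C_{N,max} = 0.8721×2.99 = 2.61 mol/L.

2.61 mol/L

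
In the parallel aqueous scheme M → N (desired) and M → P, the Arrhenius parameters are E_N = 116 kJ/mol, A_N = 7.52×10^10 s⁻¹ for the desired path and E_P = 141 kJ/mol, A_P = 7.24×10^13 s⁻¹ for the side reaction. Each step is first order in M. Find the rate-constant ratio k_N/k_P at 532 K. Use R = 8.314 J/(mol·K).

0.296

k_N/k_P = (A_N/A_P)·exp[−(E_N−E_P)/(RT)] = (A_N/A_P)·exp[(E_P−E_N)/(RT)].
(E_P−E_N)/(RT) = (141−116)×10³/(8.314×532) = 25000/4423 = 5.652.
k_N/k_P = (7.52×10^10/7.24×10^13)·exp(5.652) = 0.001039 × 284.9 = 0.296.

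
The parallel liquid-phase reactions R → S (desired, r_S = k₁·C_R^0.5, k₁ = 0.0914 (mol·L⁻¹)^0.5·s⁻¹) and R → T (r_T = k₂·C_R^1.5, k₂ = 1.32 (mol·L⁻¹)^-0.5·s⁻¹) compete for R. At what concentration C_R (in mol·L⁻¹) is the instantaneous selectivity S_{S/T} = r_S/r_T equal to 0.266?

0.260 mol·L⁻¹

S_{S/T} = (k₁/k₂)·C_R⁻¹ ⇒ C_R = (S·k₂/k₁)^(-1).
= (0.266×1.32/0.0914)^(-1) = (3.842)^(-1) = 0.260 mol·L⁻¹.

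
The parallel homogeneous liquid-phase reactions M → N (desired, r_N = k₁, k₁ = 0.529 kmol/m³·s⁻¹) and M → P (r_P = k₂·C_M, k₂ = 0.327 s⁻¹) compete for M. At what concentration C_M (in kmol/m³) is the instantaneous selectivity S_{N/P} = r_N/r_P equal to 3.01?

0.537 kmol/m³

S_{N/P} = (k₁/k₂)·C_M⁻¹ ⇒ C_M = (S·k₂/k₁)^(-1).
= (3.01×0.327/0.529)^(-1) = (1.861)^(-1) = 0.537 kmol/m³.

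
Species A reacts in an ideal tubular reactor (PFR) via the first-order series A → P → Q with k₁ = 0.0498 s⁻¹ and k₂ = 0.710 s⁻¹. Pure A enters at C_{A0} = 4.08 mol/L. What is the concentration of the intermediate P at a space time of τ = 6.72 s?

0.218 mol/L

Solving the coupled first-order balances gives C_P(τ) = [k₁/(k₂−k₁)]·C_{A0}·(e^(−k₁τ) − e^(−k₂τ)).
e^(−k₁τ) = e^(−0.0498×6.72) = e^(−0.3347) = 0.7156; e^(−k₂τ) = e^(−4.771) = 0.008470.
C_P = 0.0498×4.08/(0.710−0.0498) × (0.7156−0.008470) = 0.3078×0.7071 = 0.2176 mol/L.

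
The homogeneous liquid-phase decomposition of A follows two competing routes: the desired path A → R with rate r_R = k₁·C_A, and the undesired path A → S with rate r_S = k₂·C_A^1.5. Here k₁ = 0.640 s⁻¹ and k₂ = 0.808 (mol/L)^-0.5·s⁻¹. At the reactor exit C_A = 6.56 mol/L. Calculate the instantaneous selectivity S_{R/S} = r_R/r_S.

S_{R/S} = r_R/r_S = (k₁·C_A)/(k₂·C_A^1.5) = (k₁/k₂)·C_A^-0.5.
= (0.640×6.560) / (0.808×6.560^1.5) = 4.198/13.58 = 0.309.

0.309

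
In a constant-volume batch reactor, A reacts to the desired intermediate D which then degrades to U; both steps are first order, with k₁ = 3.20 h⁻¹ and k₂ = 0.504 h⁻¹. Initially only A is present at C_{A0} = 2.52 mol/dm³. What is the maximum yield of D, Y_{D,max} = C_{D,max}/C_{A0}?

Evaluating C_D at t_opt = ln(k₂/k₁)/(k₂−k₁) gives C_{D,max}/C_{A0} = (k₁/k₂)^[k₂/(k₂−k₁)].
= (3.20/0.504)^(0.504/(0.504−3.20)) = (6.349)^(-0.1869) = 0.7078.

0.708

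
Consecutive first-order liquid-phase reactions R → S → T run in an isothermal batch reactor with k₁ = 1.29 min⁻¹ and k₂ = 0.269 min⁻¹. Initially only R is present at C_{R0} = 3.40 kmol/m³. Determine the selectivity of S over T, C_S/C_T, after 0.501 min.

Solving the coupled first-order balances gives C_S(t) = [k₁/(k₂−k₁)]·C_{R0}·(e^(−k₁t) − e^(−k₂t)).
e^(−k₁t) = e^(−1.29×0.501) = e^(−0.6463) = 0.5240; e^(−k₂t) = e^(−0.1348) = 0.8739.
C_S = 1.29×3.40/(0.269−1.29) × (0.5240−0.8739) = (-4.296)×(-0.3499) = 1.503 kmol/m³.
C_R = C_{R0}e^(−k₁t) = 1.782 kmol/m³, so C_T = C_{R0}−C_R−C_S = 0.1152 kmol/m³; C_S/C_T = 13.0.

13.0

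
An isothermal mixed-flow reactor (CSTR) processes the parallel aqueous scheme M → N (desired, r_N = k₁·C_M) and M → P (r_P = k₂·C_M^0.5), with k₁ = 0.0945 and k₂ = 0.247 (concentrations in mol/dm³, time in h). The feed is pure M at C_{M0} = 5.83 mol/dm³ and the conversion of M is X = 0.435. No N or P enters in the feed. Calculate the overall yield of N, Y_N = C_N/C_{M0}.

0.178

Exit C_M = C_{M0}(1−X) = 5.83×0.565 = 3.294 mol/dm³.
In a CSTR the entire volume is at exit conditions, so r_N = 0.0945×3.294 = 0.3113 and r_P = 0.247×3.294^0.5 = 0.4483.
Fraction of consumed M going to N: r_N/(r_N+r_P) = 0.4098.
C_N = 0.4098·C_{M0}·X = 0.4098×5.83×0.435 = 1.04 mol/dm³; Y_N = C_N/C_{M0} = 0.178.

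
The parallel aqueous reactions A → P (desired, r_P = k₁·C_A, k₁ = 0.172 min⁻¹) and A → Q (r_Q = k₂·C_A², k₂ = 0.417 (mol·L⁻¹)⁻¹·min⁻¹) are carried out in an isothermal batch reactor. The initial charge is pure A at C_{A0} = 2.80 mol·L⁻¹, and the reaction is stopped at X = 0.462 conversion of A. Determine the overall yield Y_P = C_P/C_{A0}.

0.0759

C_A = C_{A0}(1−X) = 1.506 mol·L⁻¹.
Along a PFR/batch, dC_P/dC_A = −r_P/(r_P+r_Q) = −k₁/(k₁+k₂·C_A).
Integrating from C_{A0} to C_A: C_P = (0.172/0.417)·ln[(0.172+0.417·2.80)/(0.172+0.417·1.51)] = 0.4125·ln(1.340/0.8002) = 0.2125 mol·L⁻¹.
Y_P = C_P/C_{A0} = 0.2125/2.80 = 0.0759.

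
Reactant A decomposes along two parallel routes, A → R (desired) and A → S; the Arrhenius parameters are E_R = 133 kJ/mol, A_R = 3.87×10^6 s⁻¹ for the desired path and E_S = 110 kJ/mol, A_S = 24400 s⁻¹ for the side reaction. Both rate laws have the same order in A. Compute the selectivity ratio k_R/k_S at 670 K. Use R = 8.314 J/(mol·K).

2.55

Since both paths have the same order in A, the concentration cancels and S_{R/S} = k_R/k_S = (A_R/A_S)·exp[(E_S−E_R)/(RT)].
(E_S−E_R)/(RT) = (110−133)×10³/(8.314×670) = -23000/5570 = -4.129.
k_R/k_S = (3.87×10^6/24400)·exp(-4.129) = 158.6 × 0.01610 = 2.55.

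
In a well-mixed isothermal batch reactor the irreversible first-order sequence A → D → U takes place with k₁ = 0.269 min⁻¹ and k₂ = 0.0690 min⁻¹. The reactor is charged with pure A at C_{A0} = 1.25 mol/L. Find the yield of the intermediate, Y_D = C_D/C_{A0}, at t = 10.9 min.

For first-order series with pure A initially, C_D(t) = k₁C_{A0}/(k₂−k₁)·(e^(−k₁t) − e^(−k₂t)).
e^(−k₁t) = e^(−0.269×10.9) = e^(−2.932) = 0.05329; e^(−k₂t) = e^(−0.7521) = 0.4714.
C_D = 0.269×1.25/(0.0690−0.269) × (0.05329−0.4714) = (-1.681)×(-0.4181) = 0.7029 mol/L.
Y_D = C_D/C_{A0} = 0.7029/1.25 = 0.562.

0.562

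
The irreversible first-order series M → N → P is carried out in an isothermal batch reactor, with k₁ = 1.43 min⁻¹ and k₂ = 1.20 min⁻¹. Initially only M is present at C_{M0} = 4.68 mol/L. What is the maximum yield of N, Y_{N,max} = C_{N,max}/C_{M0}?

0.401

At the optimum, C_{N,max}/C_{M0} = (k₁/k₂)^[k₂/(k₂−k₁)].
= (1.43/1.20)^(1.20/(1.20−1.43)) = (1.192)^(-5.217) = 0.4006.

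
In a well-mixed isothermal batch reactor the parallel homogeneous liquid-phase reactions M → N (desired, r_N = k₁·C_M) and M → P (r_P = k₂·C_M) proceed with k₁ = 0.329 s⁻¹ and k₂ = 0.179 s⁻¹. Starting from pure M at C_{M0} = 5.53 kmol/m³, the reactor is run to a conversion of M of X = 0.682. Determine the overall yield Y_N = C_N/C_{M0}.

C_M = C_{M0}(1−X) = 1.759 kmol/m³.
Both paths are first order in M, so the instantaneous fraction to N is constant: dC_N/d(−C_M) = k₁/(k₁+k₂) = 0.6476.
C_N = 0.6476·(C_{M0}−C_M) = 0.6476×3.771 = 2.44 kmol/m³.
Y_N = C_N/C_{M0} = 2.443/5.53 = 0.442.

0.442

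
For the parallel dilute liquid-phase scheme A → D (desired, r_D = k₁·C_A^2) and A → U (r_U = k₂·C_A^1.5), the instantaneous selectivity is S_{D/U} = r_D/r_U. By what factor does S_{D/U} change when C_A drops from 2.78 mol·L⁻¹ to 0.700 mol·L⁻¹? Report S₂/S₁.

S_{D/U} = (k₁/k₂)·C_A^0.5, so S₂/S₁ = (C_{A,2}/C_{A,1})^0.5.
= (0.700/2.78)^0.5 = (0.2518)^0.5 = 0.502.
Selectivity toward D falls as C_A falls — high-concentration operation is favoured.

0.502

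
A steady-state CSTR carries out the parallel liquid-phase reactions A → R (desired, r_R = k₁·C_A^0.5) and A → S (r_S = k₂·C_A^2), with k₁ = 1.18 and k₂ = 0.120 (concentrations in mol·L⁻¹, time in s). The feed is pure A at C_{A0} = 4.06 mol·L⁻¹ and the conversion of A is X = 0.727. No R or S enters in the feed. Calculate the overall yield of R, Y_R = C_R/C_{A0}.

Exit C_A = C_{A0}(1−X) = 4.06×0.273 = 1.108 mol·L⁻¹.
A CSTR operates uniformly at the exit composition, giving r_R = 1.242 and r_S = 0.1474 (each k·C_A^n at C_A = 1.108).
Fraction of consumed A going to R: r_R/(r_R+r_S) = 0.8939.
C_R = 0.8939·C_{A0}·X = 0.8939×4.06×0.727 = 2.64 mol·L⁻¹; Y_R = C_R/C_{A0} = 0.650.

0.650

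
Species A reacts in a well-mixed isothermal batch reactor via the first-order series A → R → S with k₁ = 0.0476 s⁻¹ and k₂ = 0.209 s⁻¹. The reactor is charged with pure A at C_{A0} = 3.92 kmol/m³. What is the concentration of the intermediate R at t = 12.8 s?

0.549 kmol/m³

The intermediate concentration in a first-order A→B→C sequence is C_R = k₁C_{A0}(e^(−k₁t) − e^(−k₂t))/(k₂−k₁).
e^(−k₁t) = e^(−0.0476×12.8) = e^(−0.6093) = 0.5437; e^(−k₂t) = e^(−2.675) = 0.06889.
C_R = 0.0476×3.92/(0.209−0.0476) × (0.5437−0.06889) = 1.156×0.4748 = 0.5490 kmol/m³.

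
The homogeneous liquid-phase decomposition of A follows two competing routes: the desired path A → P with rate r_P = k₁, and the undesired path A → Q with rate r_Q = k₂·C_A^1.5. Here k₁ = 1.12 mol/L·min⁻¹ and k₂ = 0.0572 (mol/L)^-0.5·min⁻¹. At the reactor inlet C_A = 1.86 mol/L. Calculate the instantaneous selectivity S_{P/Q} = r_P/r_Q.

7.72

S_{P/Q} = r_P/r_Q = (k₁)/(k₂·C_A^1.5) = (k₁/k₂)·C_A^-1.5.
= (1.12) / (0.0572×1.860^1.5) = 1.120/0.1451 = 7.72.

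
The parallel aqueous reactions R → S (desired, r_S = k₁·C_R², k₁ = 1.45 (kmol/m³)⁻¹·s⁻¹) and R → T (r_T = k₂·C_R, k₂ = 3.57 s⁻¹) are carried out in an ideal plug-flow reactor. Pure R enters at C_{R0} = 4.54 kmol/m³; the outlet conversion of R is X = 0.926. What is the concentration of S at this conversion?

1.95 kmol/m³

C_R = C_{R0}(1−X) = 0.3360 kmol/m³.
Along a PFR/batch, dC_T/dC_R = −r_T/(r_S+r_T) = −k₂/(k₂+k₁·C_R).
Integrating from C_{R0} to C_R: C_T = (3.57/1.45)·ln[(3.57+1.45·4.54)/(3.57+1.45·0.336)] = 2.462·ln(10.15/4.057) = 2.258 kmol/m³.
Then C_S = (C_{R0}−C_R) − C_T = 4.204 − 2.258 = 1.946 kmol/m³.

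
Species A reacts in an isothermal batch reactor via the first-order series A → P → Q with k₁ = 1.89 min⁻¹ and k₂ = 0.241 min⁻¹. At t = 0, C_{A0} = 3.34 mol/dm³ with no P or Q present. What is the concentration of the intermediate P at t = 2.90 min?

1.89 mol/dm³

Solving the coupled first-order balances gives C_P(t) = [k₁/(k₂−k₁)]·C_{A0}·(e^(−k₁t) − e^(−k₂t)).
e^(−k₁t) = e^(−1.89×2.90) = e^(−5.481) = 0.004165; e^(−k₂t) = e^(−0.6989) = 0.4971.
C_P = 1.89×3.34/(0.241−1.89) × (0.004165−0.4971) = (-3.828)×(-0.4930) = 1.887 mol/dm³.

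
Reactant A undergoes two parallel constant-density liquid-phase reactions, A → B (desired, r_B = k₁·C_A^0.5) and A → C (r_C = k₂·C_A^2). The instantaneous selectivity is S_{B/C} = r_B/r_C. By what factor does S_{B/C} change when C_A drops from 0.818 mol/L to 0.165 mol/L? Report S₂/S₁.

11.0

S_{B/C} = (k₁/k₂)·C_A^-1.5, so S₂/S₁ = (C_{A,2}/C_{A,1})^-1.5.
= (0.165/0.818)^(-1.5) = (0.2017)^(-1.5) = 11.0.
Selectivity toward B rises as C_A falls — low-concentration operation is favoured.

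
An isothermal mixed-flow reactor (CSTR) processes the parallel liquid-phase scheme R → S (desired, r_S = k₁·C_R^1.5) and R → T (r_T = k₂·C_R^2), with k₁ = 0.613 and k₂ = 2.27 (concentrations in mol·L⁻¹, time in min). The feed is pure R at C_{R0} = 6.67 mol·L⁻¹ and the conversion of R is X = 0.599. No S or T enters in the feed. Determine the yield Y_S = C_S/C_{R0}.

0.0849

Exit C_R = C_{R0}(1−X) = 6.67×0.401 = 2.675 mol·L⁻¹.
Rates in a CSTR are evaluated at the outlet concentration: r_S = 0.613×2.675^1.5 = 2.681, r_T = 2.27×2.675^2 = 16.24.
Fraction of consumed R going to S: r_S/(r_S+r_T) = 0.1417.
C_S = 0.1417·C_{R0}·X = 0.1417×6.67×0.599 = 0.566 mol·L⁻¹; Y_S = C_S/C_{R0} = 0.0849.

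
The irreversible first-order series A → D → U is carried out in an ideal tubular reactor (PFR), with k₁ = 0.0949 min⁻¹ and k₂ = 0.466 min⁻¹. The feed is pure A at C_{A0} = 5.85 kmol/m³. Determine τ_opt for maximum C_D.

The intermediate peaks when r₁ = r₂, i.e. k₁e^(−k₁τ) = k₂e^(−k₂τ), giving τ_opt = ln(k₂/k₁)/(k₂−k₁).
= ln(0.466/0.0949)/(0.466−0.0949) = ln(4.910)/0.3711 = 1.591/0.3711 = 4.29 min.

4.29 min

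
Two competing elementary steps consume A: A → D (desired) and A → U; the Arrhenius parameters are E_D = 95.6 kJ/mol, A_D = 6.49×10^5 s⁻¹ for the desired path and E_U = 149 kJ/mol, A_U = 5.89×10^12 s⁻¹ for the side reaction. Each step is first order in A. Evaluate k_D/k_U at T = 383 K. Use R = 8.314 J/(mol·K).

With equal orders, S_{D/U} = k_D/k_U = (A_D/A_U)·exp[(E_U−E_D)/(RT)].
(E_U−E_D)/(RT) = (149−95.6)×10³/(8.314×383) = 53400/3184 = 16.77.
k_D/k_U = (6.49×10^5/5.89×10^12)·exp(16.77) = 1.102×10^-7 × 1.919×10^7 = 2.11.

2.11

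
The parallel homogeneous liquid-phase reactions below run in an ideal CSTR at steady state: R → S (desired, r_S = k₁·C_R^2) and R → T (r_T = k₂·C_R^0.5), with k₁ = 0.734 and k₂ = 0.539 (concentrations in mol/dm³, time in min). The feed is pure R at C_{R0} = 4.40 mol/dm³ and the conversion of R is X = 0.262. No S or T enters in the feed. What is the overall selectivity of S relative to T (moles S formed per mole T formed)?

7.97

Exit C_R = C_{R0}(1−X) = 4.40×0.738 = 3.247 mol/dm³.
In a CSTR the entire volume is at exit conditions, so r_S = 0.734×3.247^2 = 7.740 and r_T = 0.539×3.247^0.5 = 0.9713.
Overall selectivity = C_S/C_T = r_Sτ/(r_Tτ) = r_S/r_T = 7.97.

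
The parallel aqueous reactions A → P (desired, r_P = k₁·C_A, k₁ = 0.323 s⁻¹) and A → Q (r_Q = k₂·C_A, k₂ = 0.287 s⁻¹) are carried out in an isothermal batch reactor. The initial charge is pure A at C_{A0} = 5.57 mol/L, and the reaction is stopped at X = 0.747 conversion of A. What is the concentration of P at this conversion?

2.20 mol/L

C_A = C_{A0}(1−X) = 1.409 mol/L.
Both paths are first order in A, so the instantaneous fraction to P is constant: dC_P/d(−C_A) = k₁/(k₁+k₂) = 0.5295.
C_P = 0.5295·(C_{A0}−C_A) = 0.5295×4.161 = 2.20 mol/L.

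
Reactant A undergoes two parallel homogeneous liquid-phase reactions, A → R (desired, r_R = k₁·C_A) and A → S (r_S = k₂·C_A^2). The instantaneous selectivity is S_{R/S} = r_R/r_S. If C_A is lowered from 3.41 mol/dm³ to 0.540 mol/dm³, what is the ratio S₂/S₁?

S_{R/S} = (k₁/k₂)·C_A⁻¹, so S₂/S₁ = (C_{A,2}/C_{A,1})⁻¹.
= 3.41/0.540 = 6.31.

6.31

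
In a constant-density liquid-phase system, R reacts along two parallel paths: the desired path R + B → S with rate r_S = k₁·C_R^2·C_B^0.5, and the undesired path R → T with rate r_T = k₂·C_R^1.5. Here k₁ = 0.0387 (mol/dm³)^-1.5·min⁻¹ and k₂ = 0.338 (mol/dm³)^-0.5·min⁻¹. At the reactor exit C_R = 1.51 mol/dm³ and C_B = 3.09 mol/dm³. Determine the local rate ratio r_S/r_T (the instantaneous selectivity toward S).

0.247

S_{S/T} = r_S/r_T = (k₁·C_R^2·C_B^0.5)/(k₂·C_R^1.5) = (k₁/k₂)·C_R^0.5·C_B^0.5.
= (0.0387×1.510^2×3.090^0.5) / (0.338×1.510^1.5) = 0.1551/0.6272 = 0.247.
Since the desired path is higher order in R, keeping C_R high (PFR or concentrated feed) favours S.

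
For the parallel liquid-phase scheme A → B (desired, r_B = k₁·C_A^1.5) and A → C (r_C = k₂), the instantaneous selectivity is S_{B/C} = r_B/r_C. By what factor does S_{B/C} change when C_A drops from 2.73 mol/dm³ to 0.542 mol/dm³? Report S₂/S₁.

S_{B/C} = (k₁/k₂)·C_A^1.5, so S₂/S₁ = (C_{A,2}/C_{A,1})^1.5.
= (0.542/2.73)^1.5 = (0.1985)^1.5 = 0.0885.
Selectivity toward B falls as C_A falls — high-concentration operation is favoured.

0.0885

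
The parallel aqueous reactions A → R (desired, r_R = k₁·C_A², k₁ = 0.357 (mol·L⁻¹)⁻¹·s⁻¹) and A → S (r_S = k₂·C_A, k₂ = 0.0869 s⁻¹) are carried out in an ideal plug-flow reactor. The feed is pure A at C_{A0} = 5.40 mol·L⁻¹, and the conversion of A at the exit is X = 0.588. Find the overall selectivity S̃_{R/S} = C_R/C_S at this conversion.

C_A = C_{A0}(1−X) = 2.225 mol·L⁻¹.
Along a PFR/batch, dC_S/dC_A = −r_S/(r_R+r_S) = −k₂/(k₂+k₁·C_A).
Integrating from C_{A0} to C_A: C_S = (0.0869/0.357)·ln[(0.0869+0.357·5.40)/(0.0869+0.357·2.22)] = 0.2434·ln(2.015/0.8812) = 0.2013 mol·L⁻¹.
Then C_R = (C_{A0}−C_A) − C_S = 3.175 − 0.2013 = 2.974 mol·L⁻¹.
S̃_{R/S} = C_R/C_S = 2.974/0.2013 = 14.8.

14.8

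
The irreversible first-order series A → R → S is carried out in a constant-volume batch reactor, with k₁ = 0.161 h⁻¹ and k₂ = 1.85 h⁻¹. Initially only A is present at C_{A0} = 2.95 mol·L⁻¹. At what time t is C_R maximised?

1.45 h

For first-order series the maximum of C_R occurs at t_opt = ln(k₂/k₁)/(k₂−k₁).
= ln(1.85/0.161)/(1.85−0.161) = ln(11.49)/1.689 = 2.442/1.689 = 1.45 h.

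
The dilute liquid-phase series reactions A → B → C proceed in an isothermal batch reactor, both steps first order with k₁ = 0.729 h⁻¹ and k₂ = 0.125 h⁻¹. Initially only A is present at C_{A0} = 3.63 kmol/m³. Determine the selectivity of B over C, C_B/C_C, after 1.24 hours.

The intermediate concentration in a first-order A→B→C sequence is C_B = k₁C_{A0}(e^(−k₁t) − e^(−k₂t))/(k₂−k₁).
e^(−k₁t) = e^(−0.729×1.24) = e^(−0.9040) = 0.4050; e^(−k₂t) = e^(−0.1550) = 0.8564.
C_B = 0.729×3.63/(0.125−0.729) × (0.4050−0.8564) = (-4.381)×(-0.4515) = 1.978 kmol/m³.
C_A = C_{A0}e^(−k₁t) = 1.470 kmol/m³, so C_C = C_{A0}−C_A−C_B = 0.1821 kmol/m³; C_B/C_C = 10.9.

10.9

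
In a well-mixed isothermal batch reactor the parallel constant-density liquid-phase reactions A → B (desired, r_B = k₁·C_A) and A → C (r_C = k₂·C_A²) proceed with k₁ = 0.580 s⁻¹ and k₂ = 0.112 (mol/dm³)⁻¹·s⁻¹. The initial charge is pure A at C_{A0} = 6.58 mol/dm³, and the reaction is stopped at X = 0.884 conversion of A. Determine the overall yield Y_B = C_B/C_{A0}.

0.537

C_A = C_{A0}(1−X) = 0.7633 mol/dm³.
Along a PFR/batch, dC_B/dC_A = −r_B/(r_B+r_C) = −k₁/(k₁+k₂·C_A).
Integrating from C_{A0} to C_A: C_B = (0.580/0.112)·ln[(0.580+0.112·6.58)/(0.580+0.112·0.763)] = 5.179·ln(1.317/0.6655) = 3.535 mol/dm³.
Y_B = C_B/C_{A0} = 3.535/6.58 = 0.537.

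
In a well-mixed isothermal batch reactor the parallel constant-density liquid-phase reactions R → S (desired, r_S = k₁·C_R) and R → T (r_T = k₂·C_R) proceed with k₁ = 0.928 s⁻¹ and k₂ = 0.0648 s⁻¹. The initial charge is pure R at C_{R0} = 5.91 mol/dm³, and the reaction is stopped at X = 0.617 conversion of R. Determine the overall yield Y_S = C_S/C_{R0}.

C_R = C_{R0}(1−X) = 2.264 mol/dm³.
Both paths are first order in R, so the instantaneous fraction to S is constant: dC_S/d(−C_R) = k₁/(k₁+k₂) = 0.9347.
C_S = 0.9347·(C_{R0}−C_R) = 0.9347×3.646 = 3.41 mol/dm³.
Y_S = C_S/C_{R0} = 3.408/5.91 = 0.577.

0.577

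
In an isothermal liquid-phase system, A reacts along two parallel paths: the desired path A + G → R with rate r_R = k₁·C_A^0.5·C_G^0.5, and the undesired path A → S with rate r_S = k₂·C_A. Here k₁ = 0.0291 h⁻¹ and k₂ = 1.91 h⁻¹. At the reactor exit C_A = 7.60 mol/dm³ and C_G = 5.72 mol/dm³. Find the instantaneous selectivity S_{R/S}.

0.0132

S_{R/S} = r_R/r_S = (k₁·C_A^0.5·C_G^0.5)/(k₂·C_A) = (k₁/k₂)·C_A^-0.5·C_G^0.5.
= (0.0291×7.600^0.5×5.720^0.5) / (1.91×7.600) = 0.1919/14.52 = 0.0132.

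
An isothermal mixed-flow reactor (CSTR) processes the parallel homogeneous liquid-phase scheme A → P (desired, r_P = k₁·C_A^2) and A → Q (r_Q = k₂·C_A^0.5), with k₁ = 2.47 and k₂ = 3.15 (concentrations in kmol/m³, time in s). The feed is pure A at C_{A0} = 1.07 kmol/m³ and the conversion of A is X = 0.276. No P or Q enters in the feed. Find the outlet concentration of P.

Exit C_A = C_{A0}(1−X) = 1.07×0.724 = 0.7747 kmol/m³.
Rates in a CSTR are evaluated at the outlet concentration: r_P = 2.47×0.7747^2 = 1.482, r_Q = 3.15×0.7747^0.5 = 2.773.
Fraction of consumed A going to P: r_P/(r_P+r_Q) = 0.3484.
C_P = 0.3484·C_{A0}·X = 0.3484×1.07×0.276 = 0.103 kmol/m³.

0.103 kmol/m³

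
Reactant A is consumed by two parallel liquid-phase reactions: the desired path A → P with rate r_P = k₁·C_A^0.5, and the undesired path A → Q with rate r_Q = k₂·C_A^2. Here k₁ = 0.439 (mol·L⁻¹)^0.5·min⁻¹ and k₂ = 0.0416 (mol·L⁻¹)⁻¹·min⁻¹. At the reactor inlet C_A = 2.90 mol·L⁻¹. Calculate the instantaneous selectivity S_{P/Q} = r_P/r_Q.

2.14

S_{P/Q} = r_P/r_Q = (k₁·C_A^0.5)/(k₂·C_A^2) = (k₁/k₂)·C_A^-1.5.
= (0.439×2.900^0.5) / (0.0416×2.900^2) = 0.7476/0.3499 = 2.14.
The undesired path is higher order in A, so low C_A (CSTR or dilute feed) favours P.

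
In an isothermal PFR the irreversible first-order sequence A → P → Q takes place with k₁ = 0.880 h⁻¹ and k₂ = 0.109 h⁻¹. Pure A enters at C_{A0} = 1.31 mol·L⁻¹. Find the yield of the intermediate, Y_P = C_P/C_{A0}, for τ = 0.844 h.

0.498

The intermediate concentration in a first-order A→B→C sequence is C_P = k₁C_{A0}(e^(−k₁τ) − e^(−k₂τ))/(k₂−k₁).
e^(−k₁τ) = e^(−0.880×0.844) = e^(−0.7427) = 0.4758; e^(−k₂τ) = e^(−0.09200) = 0.9121.
C_P = 0.880×1.31/(0.109−0.880) × (0.4758−0.9121) = (-1.495)×(-0.4363) = 0.6523 mol·L⁻¹.
Y_P = C_P/C_{A0} = 0.6523/1.31 = 0.498.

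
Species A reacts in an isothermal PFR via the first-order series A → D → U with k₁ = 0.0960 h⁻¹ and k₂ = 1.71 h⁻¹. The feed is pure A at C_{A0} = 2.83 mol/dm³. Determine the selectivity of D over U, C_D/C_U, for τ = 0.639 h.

1.53

For first-order series with pure A initially, C_D(τ) = k₁C_{A0}/(k₂−k₁)·(e^(−k₁τ) − e^(−k₂τ)).
e^(−k₁τ) = e^(−0.0960×0.639) = e^(−0.06134) = 0.9405; e^(−k₂τ) = e^(−1.093) = 0.3353.
C_D = 0.0960×2.83/(1.71−0.0960) × (0.9405−0.3353) = 0.1683×0.6052 = 0.1019 mol/dm³.
C_A = C_{A0}e^(−k₁τ) = 2.662 mol/dm³, so C_U = C_{A0}−C_A−C_D = 0.06652 mol/dm³; C_D/C_U = 1.53.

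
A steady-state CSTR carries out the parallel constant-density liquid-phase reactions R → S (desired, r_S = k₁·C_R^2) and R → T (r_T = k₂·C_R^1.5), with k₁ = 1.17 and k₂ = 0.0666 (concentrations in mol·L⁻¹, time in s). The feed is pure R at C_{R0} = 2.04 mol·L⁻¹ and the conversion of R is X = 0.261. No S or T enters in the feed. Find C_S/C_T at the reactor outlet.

Exit C_R = C_{R0}(1−X) = 2.04×0.739 = 1.508 mol·L⁻¹.
Rates in a CSTR are evaluated at the outlet concentration: r_S = 1.17×1.508^2 = 2.659, r_T = 0.0666×1.508^1.5 = 0.1233.
Overall selectivity = C_S/C_T = r_Sτ/(r_Tτ) = r_S/r_T = 21.6.

21.6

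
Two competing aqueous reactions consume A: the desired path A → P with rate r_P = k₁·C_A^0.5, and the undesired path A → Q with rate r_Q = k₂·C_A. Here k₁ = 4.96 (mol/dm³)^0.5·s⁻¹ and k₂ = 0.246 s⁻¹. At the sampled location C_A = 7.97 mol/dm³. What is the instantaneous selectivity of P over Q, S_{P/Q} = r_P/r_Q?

7.14

S_{P/Q} = r_P/r_Q = (k₁·C_A^0.5)/(k₂·C_A) = (k₁/k₂)·C_A^-0.5.
= (4.96×7.970^0.5) / (0.246×7.970) = 14.00/1.961 = 7.14.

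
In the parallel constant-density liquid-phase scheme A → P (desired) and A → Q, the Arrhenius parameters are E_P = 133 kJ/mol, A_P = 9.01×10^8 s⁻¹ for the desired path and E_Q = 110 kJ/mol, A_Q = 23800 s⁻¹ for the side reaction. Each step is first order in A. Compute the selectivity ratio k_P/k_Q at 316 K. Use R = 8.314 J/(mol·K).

k_P/k_Q = (A_P/A_Q)·exp[−(E_P−E_Q)/(RT)] = (A_P/A_Q)·exp[(E_Q−E_P)/(RT)].
(E_Q−E_P)/(RT) = (110−133)×10³/(8.314×316) = -23000/2627 = -8.754.
k_P/k_Q = (9.01×10^8/23800)·exp(-8.754) = 37857 × 1.578×10^-4 = 5.97.

5.97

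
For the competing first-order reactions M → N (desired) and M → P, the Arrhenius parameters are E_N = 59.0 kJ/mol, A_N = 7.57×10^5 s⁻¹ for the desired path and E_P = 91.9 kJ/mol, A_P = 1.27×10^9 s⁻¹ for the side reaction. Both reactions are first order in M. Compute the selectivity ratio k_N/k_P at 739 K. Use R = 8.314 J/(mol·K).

Since both paths have the same order in M, the concentration cancels and S_{N/P} = k_N/k_P = (A_N/A_P)·exp[(E_P−E_N)/(RT)].
(E_P−E_N)/(RT) = (91.9−59.0)×10³/(8.314×739) = 32900/6144 = 5.355.
k_N/k_P = (7.57×10^5/1.27×10^9)·exp(5.355) = 5.961×10^-4 × 211.6 = 0.126.

0.126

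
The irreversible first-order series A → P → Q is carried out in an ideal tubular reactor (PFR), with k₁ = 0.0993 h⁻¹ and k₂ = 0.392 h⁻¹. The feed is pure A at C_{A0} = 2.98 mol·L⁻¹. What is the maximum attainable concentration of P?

For a first-order series the maximum intermediate yield is C_{P,max}/C_{A0} = (k₁/k₂)^[k₂/(k₂−k₁)].
= (0.0993/0.392)^(0.392/(0.392−0.0993)) = (0.2533)^(1.339) = 0.1590.
C_{P,max} = 0.1590×2.98 = 0.474 mol·L⁻¹.

0.474 mol·L⁻¹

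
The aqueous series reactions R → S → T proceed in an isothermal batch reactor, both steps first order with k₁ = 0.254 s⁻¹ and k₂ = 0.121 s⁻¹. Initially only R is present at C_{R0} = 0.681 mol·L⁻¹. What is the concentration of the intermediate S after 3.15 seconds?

For first-order series with pure R initially, C_S(t) = k₁C_{R0}/(k₂−k₁)·(e^(−k₁t) − e^(−k₂t)).
e^(−k₁t) = e^(−0.254×3.15) = e^(−0.8001) = 0.4493; e^(−k₂t) = e^(−0.3811) = 0.6831.
C_S = 0.254×0.681/(0.121−0.254) × (0.4493−0.6831) = (-1.301)×(-0.2338) = 0.3041 mol·L⁻¹.

0.304 mol·L⁻¹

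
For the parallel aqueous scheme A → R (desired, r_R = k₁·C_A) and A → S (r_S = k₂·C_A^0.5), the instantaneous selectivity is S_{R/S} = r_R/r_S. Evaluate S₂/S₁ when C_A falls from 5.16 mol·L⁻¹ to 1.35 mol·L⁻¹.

0.511

S_{R/S} = (k₁/k₂)·C_A^0.5, so S₂/S₁ = (C_{A,2}/C_{A,1})^0.5.
= (1.35/5.16)^0.5 = (0.2616)^0.5 = 0.511.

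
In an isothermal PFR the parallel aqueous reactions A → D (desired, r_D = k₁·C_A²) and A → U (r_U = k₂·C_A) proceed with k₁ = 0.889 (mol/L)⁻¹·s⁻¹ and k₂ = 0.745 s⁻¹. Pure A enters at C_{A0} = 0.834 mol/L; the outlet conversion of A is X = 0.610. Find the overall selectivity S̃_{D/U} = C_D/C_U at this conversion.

0.673

C_A = C_{A0}(1−X) = 0.3253 mol/L.
Along a PFR/batch, dC_U/dC_A = −r_U/(r_D+r_U) = −k₂/(k₂+k₁·C_A).
Integrating from C_{A0} to C_A: C_U = (0.745/0.889)·ln[(0.745+0.889·0.834)/(0.745+0.889·0.325)] = 0.8380·ln(1.486/1.034) = 0.3040 mol/L.
Then C_D = (C_{A0}−C_A) − C_U = 0.5087 − 0.3040 = 0.2047 mol/L.
S̃_{D/U} = C_D/C_U = 0.2047/0.3040 = 0.673.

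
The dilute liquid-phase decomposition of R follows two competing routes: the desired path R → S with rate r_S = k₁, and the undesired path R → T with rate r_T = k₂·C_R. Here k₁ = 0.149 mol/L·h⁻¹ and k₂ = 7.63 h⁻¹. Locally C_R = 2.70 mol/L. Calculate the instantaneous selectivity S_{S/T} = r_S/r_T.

0.00723

S_{S/T} = r_S/r_T = (k₁)/(k₂·C_R) = (k₁/k₂)·C_R⁻¹.
= (0.149) / (7.63×2.700) = 0.1490/20.60 = 0.00723.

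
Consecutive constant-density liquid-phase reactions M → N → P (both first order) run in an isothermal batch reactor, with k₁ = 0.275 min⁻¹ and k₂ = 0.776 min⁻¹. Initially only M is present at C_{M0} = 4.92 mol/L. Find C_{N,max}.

0.987 mol/L

Evaluating C_N at t_opt = ln(k₂/k₁)/(k₂−k₁) gives C_{N,max}/C_{M0} = (k₁/k₂)^[k₂/(k₂−k₁)].
= (0.275/0.776)^(0.776/(0.776−0.275)) = (0.3544)^(1.549) = 0.2005.
C_{N,max} = 0.2005×4.92 = 0.987 mol/L.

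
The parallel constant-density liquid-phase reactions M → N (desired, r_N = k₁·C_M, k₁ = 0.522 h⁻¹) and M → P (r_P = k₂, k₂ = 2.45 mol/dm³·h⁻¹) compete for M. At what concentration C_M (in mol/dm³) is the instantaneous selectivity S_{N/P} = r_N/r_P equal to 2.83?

13.3 mol/dm³

S_{N/P} = (k₁/k₂)·C_M ⇒ C_M = S·k₂/k₁.
= 2.83×2.45/0.522 = 13.3 mol/dm³.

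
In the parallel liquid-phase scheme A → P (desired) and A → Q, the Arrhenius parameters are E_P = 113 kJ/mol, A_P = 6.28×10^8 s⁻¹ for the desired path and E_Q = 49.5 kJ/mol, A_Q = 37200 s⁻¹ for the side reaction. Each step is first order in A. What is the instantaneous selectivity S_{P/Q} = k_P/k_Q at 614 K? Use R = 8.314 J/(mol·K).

0.0669

k_P/k_Q = (A_P/A_Q)·exp[−(E_P−E_Q)/(RT)] = (A_P/A_Q)·exp[(E_Q−E_P)/(RT)].
(E_Q−E_P)/(RT) = (49.5−113)×10³/(8.314×614) = -63500/5105 = -12.44.
k_P/k_Q = (6.28×10^8/37200)·exp(-12.44) = 16882 × 3.960×10^-6 = 0.0669.
Since E_P > E_Q, raising the temperature improves selectivity toward P.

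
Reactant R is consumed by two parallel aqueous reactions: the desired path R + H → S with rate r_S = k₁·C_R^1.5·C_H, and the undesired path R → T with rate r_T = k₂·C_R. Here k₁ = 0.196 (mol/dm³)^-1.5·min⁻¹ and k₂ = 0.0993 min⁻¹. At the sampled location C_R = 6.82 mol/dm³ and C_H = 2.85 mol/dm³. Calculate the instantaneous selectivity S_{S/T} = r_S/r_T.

S_{S/T} = r_S/r_T = (k₁·C_R^1.5·C_H)/(k₂·C_R) = (k₁/k₂)·C_R^0.5·C_H.
= (0.196×6.820^1.5×2.850) / (0.0993×6.820) = 9.949/0.6772 = 14.7.

14.7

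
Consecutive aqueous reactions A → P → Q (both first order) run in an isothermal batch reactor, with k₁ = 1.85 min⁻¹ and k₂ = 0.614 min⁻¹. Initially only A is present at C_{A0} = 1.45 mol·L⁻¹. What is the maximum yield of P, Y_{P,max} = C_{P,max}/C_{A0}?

For a first-order series the maximum intermediate yield is C_{P,max}/C_{A0} = (k₁/k₂)^[k₂/(k₂−k₁)].
= (1.85/0.614)^(0.614/(0.614−1.85)) = (3.013)^(-0.4968) = 0.5782.

0.578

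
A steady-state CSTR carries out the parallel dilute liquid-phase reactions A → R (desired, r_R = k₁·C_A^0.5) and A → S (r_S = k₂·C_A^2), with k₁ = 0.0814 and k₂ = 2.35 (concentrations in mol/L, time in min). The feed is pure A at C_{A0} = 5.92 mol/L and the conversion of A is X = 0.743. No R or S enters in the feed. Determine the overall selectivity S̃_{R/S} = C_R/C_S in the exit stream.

0.0185

Exit C_A = C_{A0}(1−X) = 5.92×0.257 = 1.521 mol/L.
Rates in a CSTR are evaluated at the outlet concentration: r_R = 0.0814×1.521^0.5 = 0.1004, r_S = 2.35×1.521^2 = 5.440.
Overall selectivity = C_R/C_S = r_Rτ/(r_Sτ) = r_R/r_S = 0.0185.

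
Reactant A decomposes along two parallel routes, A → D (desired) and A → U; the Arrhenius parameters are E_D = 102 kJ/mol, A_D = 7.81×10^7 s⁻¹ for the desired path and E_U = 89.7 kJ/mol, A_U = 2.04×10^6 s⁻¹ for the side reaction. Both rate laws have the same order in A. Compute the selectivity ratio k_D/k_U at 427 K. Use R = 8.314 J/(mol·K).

With equal orders, S_{D/U} = k_D/k_U = (A_D/A_U)·exp[(E_U−E_D)/(RT)].
(E_U−E_D)/(RT) = (89.7−102)×10³/(8.314×427) = -12300/3550 = -3.465.
k_D/k_U = (7.81×10^7/2.04×10^6)·exp(-3.465) = 38.28 × 0.03128 = 1.20.

1.20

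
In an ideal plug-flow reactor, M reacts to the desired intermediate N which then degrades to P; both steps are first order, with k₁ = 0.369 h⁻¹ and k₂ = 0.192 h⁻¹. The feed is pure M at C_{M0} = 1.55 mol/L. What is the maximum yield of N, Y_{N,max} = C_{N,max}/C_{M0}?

Evaluating C_N at τ_opt = ln(k₂/k₁)/(k₂−k₁) gives C_{N,max}/C_{M0} = (k₁/k₂)^[k₂/(k₂−k₁)].
= (0.369/0.192)^(0.192/(0.192−0.369)) = (1.922)^(-1.085) = 0.4923.

0.492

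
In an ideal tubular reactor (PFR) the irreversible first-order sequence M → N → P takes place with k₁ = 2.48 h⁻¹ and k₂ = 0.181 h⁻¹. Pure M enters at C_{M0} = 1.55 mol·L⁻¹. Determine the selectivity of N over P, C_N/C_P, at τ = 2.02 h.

2.94

For first-order series with pure M initially, C_N(τ) = k₁C_{M0}/(k₂−k₁)·(e^(−k₁τ) − e^(−k₂τ)).
e^(−k₁τ) = e^(−2.48×2.02) = e^(−5.010) = 0.006674; e^(−k₂τ) = e^(−0.3656) = 0.6938.
C_N = 2.48×1.55/(0.181−2.48) × (0.006674−0.6938) = (-1.672)×(-0.6871) = 1.149 mol·L⁻¹.
C_M = C_{M0}e^(−k₁τ) = 0.01034 mol·L⁻¹, so C_P = C_{M0}−C_M−C_N = 0.3908 mol·L⁻¹; C_N/C_P = 2.94.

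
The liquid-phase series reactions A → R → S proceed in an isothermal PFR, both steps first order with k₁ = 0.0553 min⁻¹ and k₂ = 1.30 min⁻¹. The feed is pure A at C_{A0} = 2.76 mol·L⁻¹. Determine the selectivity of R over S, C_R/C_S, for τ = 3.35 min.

Solving the coupled first-order balances gives C_R(τ) = [k₁/(k₂−k₁)]·C_{A0}·(e^(−k₁τ) − e^(−k₂τ)).
e^(−k₁τ) = e^(−0.0553×3.35) = e^(−0.1853) = 0.8309; e^(−k₂τ) = e^(−4.355) = 0.01284.
C_R = 0.0553×2.76/(1.30−0.0553) × (0.8309−0.01284) = 0.1226×0.8180 = 0.1003 mol·L⁻¹.
C_A = C_{A0}e^(−k₁τ) = 2.293 mol·L⁻¹, so C_S = C_{A0}−C_A−C_R = 0.3664 mol·L⁻¹; C_R/C_S = 0.274.

0.274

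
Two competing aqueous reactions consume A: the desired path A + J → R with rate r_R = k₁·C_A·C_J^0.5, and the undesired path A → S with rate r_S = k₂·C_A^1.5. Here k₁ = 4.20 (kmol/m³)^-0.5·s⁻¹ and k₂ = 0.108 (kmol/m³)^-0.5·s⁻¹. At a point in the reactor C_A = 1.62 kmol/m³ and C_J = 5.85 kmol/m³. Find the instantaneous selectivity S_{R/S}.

73.9

S_{R/S} = r_R/r_S = (k₁·C_A·C_J^0.5)/(k₂·C_A^1.5) = (k₁/k₂)·C_A^-0.5·C_J^0.5.
= (4.20×1.620×5.850^0.5) / (0.108×1.620^1.5) = 16.46/0.2227 = 73.9.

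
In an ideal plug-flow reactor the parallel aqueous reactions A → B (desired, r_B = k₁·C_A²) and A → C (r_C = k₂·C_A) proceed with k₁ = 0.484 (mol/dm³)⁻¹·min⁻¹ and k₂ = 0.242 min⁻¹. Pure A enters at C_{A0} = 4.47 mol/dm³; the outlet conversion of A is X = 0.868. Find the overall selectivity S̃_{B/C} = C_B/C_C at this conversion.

4.11

C_A = C_{A0}(1−X) = 0.5900 mol/dm³.
Along a PFR/batch, dC_C/dC_A = −r_C/(r_B+r_C) = −k₂/(k₂+k₁·C_A).
Integrating from C_{A0} to C_A: C_C = (0.242/0.484)·ln[(0.242+0.484·4.47)/(0.242+0.484·0.590)] = 0.5000·ln(2.405/0.5276) = 0.7586 mol/dm³.
Then C_B = (C_{A0}−C_A) − C_C = 3.880 − 0.7586 = 3.121 mol/dm³.
S̃_{B/C} = C_B/C_C = 3.121/0.7586 = 4.11.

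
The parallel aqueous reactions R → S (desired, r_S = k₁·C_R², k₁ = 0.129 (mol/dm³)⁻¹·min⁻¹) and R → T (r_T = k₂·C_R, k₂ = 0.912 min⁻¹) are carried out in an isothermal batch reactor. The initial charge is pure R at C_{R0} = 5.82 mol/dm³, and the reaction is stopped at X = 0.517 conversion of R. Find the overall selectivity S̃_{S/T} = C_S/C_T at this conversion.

0.601

C_R = C_{R0}(1−X) = 2.811 mol/dm³.
Along a PFR/batch, dC_T/dC_R = −r_T/(r_S+r_T) = −k₂/(k₂+k₁·C_R).
Integrating from C_{R0} to C_R: C_T = (0.912/0.129)·ln[(0.912+0.129·5.82)/(0.912+0.129·2.81)] = 7.070·ln(1.663/1.275) = 1.879 mol/dm³.
Then C_S = (C_{R0}−C_R) − C_T = 3.009 − 1.879 = 1.130 mol/dm³.
S̃_{S/T} = C_S/C_T = 1.130/1.879 = 0.601.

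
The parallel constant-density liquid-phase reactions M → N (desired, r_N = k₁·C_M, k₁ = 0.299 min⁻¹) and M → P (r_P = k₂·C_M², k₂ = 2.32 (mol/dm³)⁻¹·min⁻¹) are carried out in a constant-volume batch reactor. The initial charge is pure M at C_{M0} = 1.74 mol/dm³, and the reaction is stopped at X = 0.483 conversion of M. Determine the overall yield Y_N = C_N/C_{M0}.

C_M = C_{M0}(1−X) = 0.8996 mol/dm³.
Along a PFR/batch, dC_N/dC_M = −r_N/(r_N+r_P) = −k₁/(k₁+k₂·C_M).
Integrating from C_{M0} to C_M: C_N = (0.299/2.32)·ln[(0.299+2.32·1.74)/(0.299+2.32·0.900)] = 0.1289·ln(4.336/2.386) = 0.07698 mol/dm³.
Y_N = C_N/C_{M0} = 0.07698/1.74 = 0.0442.

0.0442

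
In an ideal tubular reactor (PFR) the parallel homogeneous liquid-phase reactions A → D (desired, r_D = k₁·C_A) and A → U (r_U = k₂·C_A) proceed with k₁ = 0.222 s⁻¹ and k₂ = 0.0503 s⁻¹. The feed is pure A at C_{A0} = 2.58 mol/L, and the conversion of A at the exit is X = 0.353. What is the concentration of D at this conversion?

0.743 mol/L

C_A = C_{A0}(1−X) = 1.669 mol/L.
Both paths are first order in A, so the instantaneous fraction to D is constant: dC_D/d(−C_A) = k₁/(k₁+k₂) = 0.8153.
C_D = 0.8153·(C_{A0}−C_A) = 0.8153×0.9107 = 0.743 mol/L.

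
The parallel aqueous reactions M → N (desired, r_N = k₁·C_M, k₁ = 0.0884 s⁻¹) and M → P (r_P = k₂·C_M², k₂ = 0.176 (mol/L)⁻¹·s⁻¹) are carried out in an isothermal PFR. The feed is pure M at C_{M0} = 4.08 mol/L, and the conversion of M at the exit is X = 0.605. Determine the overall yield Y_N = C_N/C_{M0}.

0.0952

C_M = C_{M0}(1−X) = 1.612 mol/L.
Along a PFR/batch, dC_N/dC_M = −r_N/(r_N+r_P) = −k₁/(k₁+k₂·C_M).
Integrating from C_{M0} to C_M: C_N = (0.0884/0.176)·ln[(0.0884+0.176·4.08)/(0.0884+0.176·1.61)] = 0.5023·ln(0.8065/0.3720) = 0.3886 mol/L.
Y_N = C_N/C_{M0} = 0.3886/4.08 = 0.0952.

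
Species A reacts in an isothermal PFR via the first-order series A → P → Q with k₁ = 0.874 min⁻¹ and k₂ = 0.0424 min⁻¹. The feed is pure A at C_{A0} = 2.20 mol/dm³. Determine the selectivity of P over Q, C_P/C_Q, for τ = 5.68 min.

For first-order series with pure A initially, C_P(τ) = k₁C_{A0}/(k₂−k₁)·(e^(−k₁τ) − e^(−k₂τ)).
e^(−k₁τ) = e^(−0.874×5.68) = e^(−4.964) = 0.006983; e^(−k₂τ) = e^(−0.2408) = 0.7860.
C_P = 0.874×2.20/(0.0424−0.874) × (0.006983−0.7860) = (-2.312)×(-0.7790) = 1.801 mol/dm³.
C_A = C_{A0}e^(−k₁τ) = 0.01536 mol/dm³, so C_Q = C_{A0}−C_A−C_P = 0.3835 mol/dm³; C_P/C_Q = 4.70.

4.70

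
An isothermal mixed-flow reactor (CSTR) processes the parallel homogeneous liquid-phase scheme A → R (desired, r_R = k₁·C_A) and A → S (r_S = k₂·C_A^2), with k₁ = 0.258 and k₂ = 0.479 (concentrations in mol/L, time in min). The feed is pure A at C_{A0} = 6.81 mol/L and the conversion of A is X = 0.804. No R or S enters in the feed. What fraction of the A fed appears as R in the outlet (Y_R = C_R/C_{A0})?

Exit C_A = C_{A0}(1−X) = 6.81×0.196 = 1.335 mol/L.
A CSTR operates uniformly at the exit composition, giving r_R = 0.3444 and r_S = 0.8534 (each k·C_A^n at C_A = 1.335).
Fraction of consumed A going to R: r_R/(r_R+r_S) = 0.2875.
C_R = 0.2875·C_{A0}·X = 0.2875×6.81×0.804 = 1.57 mol/L; Y_R = C_R/C_{A0} = 0.231.

0.231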